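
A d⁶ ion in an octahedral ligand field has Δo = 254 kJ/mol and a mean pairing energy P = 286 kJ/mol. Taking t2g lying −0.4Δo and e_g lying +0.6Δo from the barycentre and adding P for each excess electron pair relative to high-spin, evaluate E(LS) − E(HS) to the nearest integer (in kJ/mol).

In the high-spin limit (t2g^4 e_g^2) the orbital term is -0.4Δo = -102 kJ/mol, with no excess pairing.
Low-spin: t2g^6 e_g^0, orbital CFSE = -2.4Δo = -610 kJ/mol; plus 2 excess pairs × P = +572 kJ/mol; total -38 kJ/mol.
The difference is -38 − (-102) = 64 kJ/mol, so high-spin lies lower.

64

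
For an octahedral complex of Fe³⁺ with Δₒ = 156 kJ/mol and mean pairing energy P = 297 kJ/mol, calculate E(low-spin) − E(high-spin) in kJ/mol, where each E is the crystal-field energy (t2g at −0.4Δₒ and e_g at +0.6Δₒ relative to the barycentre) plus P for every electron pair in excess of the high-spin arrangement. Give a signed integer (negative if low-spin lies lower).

Group 8 minus oxidation state +3 gives a d⁵ configuration for Fe³⁺.
In the high-spin limit (t2g^3 e_g^2) the orbital term is 0.0Δₒ = 0 kJ/mol, with no excess pairing.
Low-spin: t2g^5 e_g^0, orbital CFSE = -2.0Δₒ = -312 kJ/mol; plus 2 excess pairs × P = +594 kJ/mol; total 282 kJ/mol.
Thus E(LS) − E(HS) = 282 kJ/mol.

282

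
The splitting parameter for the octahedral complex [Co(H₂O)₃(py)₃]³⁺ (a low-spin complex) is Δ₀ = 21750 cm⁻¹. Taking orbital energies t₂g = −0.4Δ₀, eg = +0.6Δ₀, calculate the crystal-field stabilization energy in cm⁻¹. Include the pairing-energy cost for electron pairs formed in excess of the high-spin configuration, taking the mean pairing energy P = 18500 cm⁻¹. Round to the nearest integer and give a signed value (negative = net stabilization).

-15200

Ligand charges: 3×(+0) from H₂O and 3×(+0) from py sum to +0; with overall charge +3, Co is +3.
Co is in group 9, so Co³⁺ is d⁶ (9 − 3 = 6).
Configuration: t₂g⁶ eg⁰.
The orbital stabilization is -2.4Δ₀ = -2.4 × 21750 = -52200 cm⁻¹.
Pairing penalty: 3 pairs vs 1 in the high-spin reference → 2 extra × P = 37000 cm⁻¹.
Combining: -52200 + 37000 = -15200 cm⁻¹.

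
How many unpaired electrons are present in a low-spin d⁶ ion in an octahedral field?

0

Configuration: t₂g⁶ eg⁰, giving 0 unpaired electrons.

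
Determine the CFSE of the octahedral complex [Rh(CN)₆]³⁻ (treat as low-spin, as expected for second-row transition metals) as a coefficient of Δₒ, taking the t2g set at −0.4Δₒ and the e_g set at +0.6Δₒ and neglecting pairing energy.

Each CN⁻ contributes -1; 6 × (-1) = -6. With overall charge -3, Rh is in the +3 oxidation state.
Rh is in group 9, so Rh³⁺ is d⁶ (9 − 3 = 6).
Configuration: t2g^6 e_g^0.
CFSE = 6(-0.4Δₒ) + 0(0.6Δₒ) = -2.4Δₒ + 0.0Δₒ = -2.4Δₒ.

-2.4 Δₒ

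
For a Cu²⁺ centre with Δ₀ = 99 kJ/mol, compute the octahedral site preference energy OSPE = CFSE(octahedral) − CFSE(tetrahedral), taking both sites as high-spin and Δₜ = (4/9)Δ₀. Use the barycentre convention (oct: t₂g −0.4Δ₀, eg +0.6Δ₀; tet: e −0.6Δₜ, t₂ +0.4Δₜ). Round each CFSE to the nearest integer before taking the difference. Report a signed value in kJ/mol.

Cu²⁺: group 11, so d-count = 11 − 2 = 9.
In an octahedral site d⁹ (HS) is t2g^6 e_g^3, giving CFSE(oct) = -0.6Δ₀ = -59 kJ/mol.
In a tetrahedral site the filling is e^4 t2^5: CFSE(tet) = -0.4Δₜ = -0.4 × (4/9)(99) = -18 kJ/mol.
OSPE = -59 − (-18) = -41 kJ/mol.

-41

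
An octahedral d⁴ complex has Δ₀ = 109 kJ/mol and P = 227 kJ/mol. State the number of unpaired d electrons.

4

With Δ₀ < P the complex is high-spin.
Filling d⁴ accordingly: t2g^3 e_g^1.
Unpaired electrons: 4.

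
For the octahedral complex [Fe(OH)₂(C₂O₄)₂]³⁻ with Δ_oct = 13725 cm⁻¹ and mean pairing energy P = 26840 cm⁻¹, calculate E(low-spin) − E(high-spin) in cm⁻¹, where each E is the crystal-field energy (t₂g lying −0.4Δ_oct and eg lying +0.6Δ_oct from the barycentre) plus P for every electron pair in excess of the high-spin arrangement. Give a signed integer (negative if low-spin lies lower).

26230

Ligand charges: 2×(-1) from OH⁻ and 2×(-2) from C₂O₄²⁻ sum to -6; with overall charge -3, Fe is +3.
Fe is in group 8, so Fe³⁺ is d⁵ (8 − 3 = 5).
High-spin d⁵ fills as t₂g³ eg² with CFSE 3(−0.4) + 2(+0.6) = 0.0Δ_oct = 0 cm⁻¹.
For low-spin the configuration is t₂g⁵ eg⁰: orbital energy -2.0 × 13725 = -27450 cm⁻¹, and 2 additional pairs relative to high-spin add 53680 cm⁻¹, giving 26230 cm⁻¹.
Thus E(LS) − E(HS) = 26230 cm⁻¹.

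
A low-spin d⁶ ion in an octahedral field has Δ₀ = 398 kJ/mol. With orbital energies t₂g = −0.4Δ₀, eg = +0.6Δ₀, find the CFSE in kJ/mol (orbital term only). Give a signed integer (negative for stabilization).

The d⁶ electrons fill as t₂g⁶ eg⁰.
Orbital CFSE = 6(-0.4) + 0(0.6) = -2.4Δ₀ = -2.4 × 398 = -955 kJ/mol.

-955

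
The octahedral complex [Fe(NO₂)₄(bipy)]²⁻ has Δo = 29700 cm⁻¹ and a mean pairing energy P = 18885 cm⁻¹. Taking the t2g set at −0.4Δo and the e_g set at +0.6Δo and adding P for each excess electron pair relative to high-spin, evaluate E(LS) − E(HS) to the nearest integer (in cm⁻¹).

Ligand charges: 4×(-1) from NO₂⁻ and 1×(+0) from bipy sum to -4; with overall charge -2, Fe is +2.
Fe is in group 8, so Fe²⁺ is d⁶ (8 − 2 = 6).
High-spin d⁶ fills as t2g^4 e_g^2 with CFSE 4(−0.4) + 2(+0.6) = -0.4Δo = -11880 cm⁻¹.
For low-spin the configuration is t2g^6 e_g^0: orbital energy -2.4 × 29700 = -71280 cm⁻¹, and 2 additional pairs relative to high-spin add 37770 cm⁻¹, giving -33510 cm⁻¹.
Thus E(LS) − E(HS) = -21630 cm⁻¹.

-21630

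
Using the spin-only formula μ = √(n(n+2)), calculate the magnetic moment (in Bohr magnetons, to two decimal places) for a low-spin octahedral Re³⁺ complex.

2.83 Bohr magnetons

Re³⁺: group 7, so d-count = 7 − 3 = 4.
Configuration: t₂g⁴ eg⁰ → 2 unpaired electrons.
μ(spin-only) = √[2(2+2)] = √8 ≈ 2.83 Bohr magnetons.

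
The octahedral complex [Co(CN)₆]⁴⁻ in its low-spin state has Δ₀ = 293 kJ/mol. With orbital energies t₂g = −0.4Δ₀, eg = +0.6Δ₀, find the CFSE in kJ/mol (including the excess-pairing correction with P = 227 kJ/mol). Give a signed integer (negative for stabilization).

-300

Each CN⁻ contributes -1; 6 × (-1) = -6. With overall charge -4, Co is in the +2 oxidation state.
Group 9 minus oxidation state +2 gives a d⁷ configuration for Co²⁺.
Electron filling gives t₂g⁶ eg¹.
Orbital CFSE = 6(-0.4) + 1(0.6) = -1.8Δ₀ = -1.8 × 293 = -527 kJ/mol.
Pairing penalty: 3 pairs vs 2 in the high-spin reference → 1 extra × P = 227 kJ/mol.
Combining: -527 + 227 = -300 kJ/mol.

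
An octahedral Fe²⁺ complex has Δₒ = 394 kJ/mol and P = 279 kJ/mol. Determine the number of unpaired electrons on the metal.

0

Group 8 minus oxidation state +2 gives a d⁶ configuration for Fe²⁺.
With Δₒ > P the complex is low-spin.
Filling d⁶ accordingly: t₂g⁶ eg⁰.
Unpaired electrons: 0.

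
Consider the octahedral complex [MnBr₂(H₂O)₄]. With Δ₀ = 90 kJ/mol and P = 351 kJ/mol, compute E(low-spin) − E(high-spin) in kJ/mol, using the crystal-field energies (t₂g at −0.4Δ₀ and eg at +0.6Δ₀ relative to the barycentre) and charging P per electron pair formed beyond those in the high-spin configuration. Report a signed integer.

Ligand charges: 2×(-1) from Br⁻ and 4×(+0) from H₂O sum to -2; with overall charge +0, Mn is +2.
Mn is in group 7, so Mn²⁺ is d⁵ (7 − 2 = 5).
In the high-spin limit (t₂g³ eg²) the orbital term is 0.0Δ₀ = 0 kJ/mol, with no excess pairing.
For low-spin the configuration is t₂g⁵ eg⁰: orbital energy -2.0 × 90 = -180 kJ/mol, and 2 additional pairs relative to high-spin add 702 kJ/mol, giving 522 kJ/mol.
The difference is 522 − (0) = 522 kJ/mol, so high-spin lies lower.

522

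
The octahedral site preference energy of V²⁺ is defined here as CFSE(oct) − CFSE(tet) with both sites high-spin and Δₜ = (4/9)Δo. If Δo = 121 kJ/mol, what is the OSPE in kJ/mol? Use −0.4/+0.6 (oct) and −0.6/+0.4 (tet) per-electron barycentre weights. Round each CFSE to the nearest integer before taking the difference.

-102

Group 5 minus oxidation state +2 gives a d³ configuration for V²⁺.
Octahedral high-spin t₂g³ eg⁰: CFSE = -1.2 × 121 = -145 kJ/mol.
Tetrahedral e² t₂¹ gives -0.8Δₜ = -0.8 × (4/9) × 121 = -43 kJ/mol.
OSPE = CFSE(oct) − CFSE(tet) = -145 − (-43) = -102 kJ/mol.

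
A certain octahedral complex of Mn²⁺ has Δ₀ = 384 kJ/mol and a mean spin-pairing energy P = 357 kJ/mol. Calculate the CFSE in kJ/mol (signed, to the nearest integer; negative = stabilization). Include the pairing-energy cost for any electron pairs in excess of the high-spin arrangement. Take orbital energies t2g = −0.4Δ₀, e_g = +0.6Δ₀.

-54

Mn²⁺: group 7, so d-count = 7 − 2 = 5.
Since Δ₀ = 384 kJ/mol > P = 357 kJ/mol, the complex adopts the low-spin configuration.
Filling d⁵ accordingly: t2g^5 e_g^0.
Orbital CFSE = -2.0Δ₀ = -2.0 × 384 = -768 kJ/mol.
Excess pairs vs high-spin: 2 − 0 = 2; pairing cost = +714 kJ/mol.
Net CFSE = -768 + 714 = -54 kJ/mol.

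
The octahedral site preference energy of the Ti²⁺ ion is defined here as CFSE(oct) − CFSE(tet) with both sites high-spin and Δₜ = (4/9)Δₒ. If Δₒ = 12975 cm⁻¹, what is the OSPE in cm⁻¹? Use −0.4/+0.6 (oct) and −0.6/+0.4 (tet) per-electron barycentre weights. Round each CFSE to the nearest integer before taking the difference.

-3460

Ti sits in group 4; removing 2 electrons leaves Ti²⁺ with 4 − 2 = 2 d electrons.
Octahedral (high-spin): t2g^2 e_g^0, CFSE = 2(−0.4) + 0(+0.6) = -0.8Δₒ = -0.8 × 12975 = -10380 cm⁻¹.
Tetrahedral e^2 t2^0 gives -1.2Δₜ = -1.2 × (4/9) × 12975 = -6920 cm⁻¹.
Subtracting, OSPE = -10380 − (-6920) = -3460 cm⁻¹.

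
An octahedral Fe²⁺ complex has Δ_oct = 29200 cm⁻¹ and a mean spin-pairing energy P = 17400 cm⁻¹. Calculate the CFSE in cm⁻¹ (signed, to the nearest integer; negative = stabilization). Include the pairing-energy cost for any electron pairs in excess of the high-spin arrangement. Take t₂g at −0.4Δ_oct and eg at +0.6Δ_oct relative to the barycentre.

Group 8 minus oxidation state +2 gives a d⁶ configuration for Fe²⁺.
With Δ_oct > P the complex is low-spin.
That gives t₂g⁶ eg⁰.
Orbital CFSE = -2.4Δ_oct = -2.4 × 29200 = -70080 cm⁻¹.
Excess pairs vs high-spin: 3 − 1 = 2; pairing cost = +34800 cm⁻¹.
Net CFSE = -70080 + 34800 = -35280 cm⁻¹.

-35280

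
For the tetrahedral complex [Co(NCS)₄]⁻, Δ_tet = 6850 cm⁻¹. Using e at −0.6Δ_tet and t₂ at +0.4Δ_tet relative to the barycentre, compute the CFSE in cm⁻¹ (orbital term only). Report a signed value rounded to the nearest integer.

Each NCS⁻ contributes -1; 4 × (-1) = -4. With overall charge -1, Co is in the +3 oxidation state.
Co sits in group 9; removing 3 electrons leaves Co³⁺ with 9 − 3 = 6 d electrons.
Tetrahedral fields are weak (Δₜ ≈ 4/9 Δₒ), so electrons fill high-spin.
Electron filling gives e³ t₂³.
The orbital stabilization is -0.6Δ_tet = -0.6 × 6850 = -4110 cm⁻¹.

-4110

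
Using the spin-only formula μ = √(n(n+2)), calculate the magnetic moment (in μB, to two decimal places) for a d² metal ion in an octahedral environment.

2.83 μB

Configuration: t₂g² eg⁰ → 2 unpaired electrons.
μ(spin-only) = √[2(2+2)] = √8 ≈ 2.83 μB.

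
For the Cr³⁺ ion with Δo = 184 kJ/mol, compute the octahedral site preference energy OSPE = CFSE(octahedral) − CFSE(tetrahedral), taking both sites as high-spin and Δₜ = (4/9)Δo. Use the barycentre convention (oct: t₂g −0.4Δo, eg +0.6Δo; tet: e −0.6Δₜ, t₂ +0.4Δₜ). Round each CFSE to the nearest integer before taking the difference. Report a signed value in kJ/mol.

Cr³⁺: group 6, so d-count = 6 − 3 = 3.
Octahedral (high-spin): t₂g³ eg⁰, CFSE = 3(−0.4) + 0(+0.6) = -1.2Δo = -1.2 × 184 = -221 kJ/mol.
In a tetrahedral site the filling is e² t₂¹: CFSE(tet) = -0.8Δₜ = -0.8 × (4/9)(184) = -65 kJ/mol.
Subtracting, OSPE = -221 − (-65) = -156 kJ/mol.

-156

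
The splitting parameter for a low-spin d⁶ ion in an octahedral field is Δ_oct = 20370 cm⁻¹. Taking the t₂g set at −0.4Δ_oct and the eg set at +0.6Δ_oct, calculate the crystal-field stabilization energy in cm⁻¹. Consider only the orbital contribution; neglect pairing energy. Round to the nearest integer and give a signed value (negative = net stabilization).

-48888

Electron filling gives t₂g⁶ eg⁰.
Orbital CFSE = 6(-0.4) + 0(0.6) = -2.4Δ_oct = -2.4 × 20370 = -48888 cm⁻¹.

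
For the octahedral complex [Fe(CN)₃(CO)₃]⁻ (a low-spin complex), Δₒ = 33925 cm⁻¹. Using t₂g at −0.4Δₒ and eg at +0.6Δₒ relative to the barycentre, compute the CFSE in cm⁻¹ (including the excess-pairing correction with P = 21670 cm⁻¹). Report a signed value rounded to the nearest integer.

-38080

Ligand charges: 3×(-1) from CN⁻ and 3×(+0) from CO sum to -3; with overall charge -1, Fe is +2.
Group 8 minus oxidation state +2 gives a d⁶ configuration for Fe²⁺.
Configuration: t₂g⁶ eg⁰.
Orbital CFSE = 6(-0.4) + 0(0.6) = -2.4Δₒ = -2.4 × 33925 = -81420 cm⁻¹.
Pairing penalty: 3 pairs vs 1 in the high-spin reference → 2 extra × P = 43340 cm⁻¹.
Overall CFSE = -81420 + 43340 = -38080 cm⁻¹.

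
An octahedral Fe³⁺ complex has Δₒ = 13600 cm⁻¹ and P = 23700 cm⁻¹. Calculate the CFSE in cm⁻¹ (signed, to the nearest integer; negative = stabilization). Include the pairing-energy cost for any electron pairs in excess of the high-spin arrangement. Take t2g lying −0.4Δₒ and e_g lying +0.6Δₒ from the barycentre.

Fe is in group 8, so Fe³⁺ is d⁵ (8 − 3 = 5).
Since Δₒ = 13600 cm⁻¹ < P = 23700 cm⁻¹, the complex adopts the high-spin configuration.
That gives t2g^3 e_g^2.
Orbital CFSE = 0.0Δₒ = 0.0 × 13600 = 0 cm⁻¹.
High-spin has no excess pairs, so no pairing correction applies.

0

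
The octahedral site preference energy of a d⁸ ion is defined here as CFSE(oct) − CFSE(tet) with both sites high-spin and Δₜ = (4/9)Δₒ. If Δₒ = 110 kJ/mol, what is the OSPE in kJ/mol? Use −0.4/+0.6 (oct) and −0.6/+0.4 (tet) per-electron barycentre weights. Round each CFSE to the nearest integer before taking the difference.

In an octahedral site d⁸ (HS) is t2g^6 e_g^2, giving CFSE(oct) = -1.2Δₒ = -132 kJ/mol.
Tetrahedral e^4 t2^4 gives -0.8Δₜ = -0.8 × (4/9) × 110 = -39 kJ/mol.
Subtracting, OSPE = -132 − (-39) = -93 kJ/mol.

-93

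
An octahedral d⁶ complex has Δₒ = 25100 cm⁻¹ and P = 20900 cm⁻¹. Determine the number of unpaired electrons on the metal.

Since Δₒ = 25100 cm⁻¹ > P = 20900 cm⁻¹, the complex adopts the low-spin configuration.
Configuration: t₂g⁶ eg⁰.
Unpaired electrons: 0.

0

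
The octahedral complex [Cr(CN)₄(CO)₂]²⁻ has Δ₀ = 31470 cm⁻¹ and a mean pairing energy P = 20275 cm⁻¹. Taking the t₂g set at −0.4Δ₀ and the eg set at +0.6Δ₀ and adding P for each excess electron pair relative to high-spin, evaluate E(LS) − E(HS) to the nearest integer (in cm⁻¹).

Ligand charges: 4×(-1) from CN⁻ and 2×(+0) from CO sum to -4; with overall charge -2, Cr is +2.
Cr²⁺: group 6, so d-count = 6 − 2 = 4.
In the high-spin limit (t₂g³ eg¹) the orbital term is -0.6Δ₀ = -18882 cm⁻¹, with no excess pairing.
For low-spin the configuration is t₂g⁴ eg⁰: orbital energy -1.6 × 31470 = -50352 cm⁻¹, and 1 additional pair relative to high-spin adds 20275 cm⁻¹, giving -30077 cm⁻¹.
The difference is -30077 − (-18882) = -11195 cm⁻¹, so low-spin lies lower.

-11195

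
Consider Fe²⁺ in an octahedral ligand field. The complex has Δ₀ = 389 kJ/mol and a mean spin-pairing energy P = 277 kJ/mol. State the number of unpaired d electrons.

0

Fe is in group 8, so Fe²⁺ is d⁶ (8 − 2 = 6).
With Δ₀ > P the complex is low-spin.
That gives t₂g⁶ eg⁰.
Unpaired electrons: 0.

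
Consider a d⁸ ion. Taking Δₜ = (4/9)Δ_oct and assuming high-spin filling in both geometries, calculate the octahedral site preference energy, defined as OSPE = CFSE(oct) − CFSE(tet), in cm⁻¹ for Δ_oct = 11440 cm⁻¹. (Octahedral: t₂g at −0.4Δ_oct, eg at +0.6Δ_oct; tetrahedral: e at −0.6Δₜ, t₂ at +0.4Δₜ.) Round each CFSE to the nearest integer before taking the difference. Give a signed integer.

-9660

Octahedral high-spin t2g^6 e_g^2: CFSE = -1.2 × 11440 = -13728 cm⁻¹.
Tetrahedral: e^4 t2^4, CFSE = 4(−0.6) + 4(+0.4) = -0.8Δₜ = -0.8 × (4/9) × 11440 = -4068 cm⁻¹.
Subtracting, OSPE = -13728 − (-4068) = -9660 cm⁻¹.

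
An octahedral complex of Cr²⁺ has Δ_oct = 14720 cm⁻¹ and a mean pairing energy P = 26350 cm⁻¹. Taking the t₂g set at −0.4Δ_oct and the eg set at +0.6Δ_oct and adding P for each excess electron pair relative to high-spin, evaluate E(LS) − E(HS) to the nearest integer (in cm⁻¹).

11630

Cr sits in group 6; removing 2 electrons leaves Cr²⁺ with 6 − 2 = 4 d electrons.
In the high-spin limit (t₂g³ eg¹) the orbital term is -0.6Δ_oct = -8832 cm⁻¹, with no excess pairing.
Low-spin t₂g⁴ eg⁰ gives -1.6Δ_oct = -23552 cm⁻¹, but forming 1 extra pair costs 1P = 26350 cm⁻¹, so E(LS) = -23552 + 26350 = 2798 cm⁻¹.
E(LS) − E(HS) = 2798 − (-8832) = 11630 cm⁻¹.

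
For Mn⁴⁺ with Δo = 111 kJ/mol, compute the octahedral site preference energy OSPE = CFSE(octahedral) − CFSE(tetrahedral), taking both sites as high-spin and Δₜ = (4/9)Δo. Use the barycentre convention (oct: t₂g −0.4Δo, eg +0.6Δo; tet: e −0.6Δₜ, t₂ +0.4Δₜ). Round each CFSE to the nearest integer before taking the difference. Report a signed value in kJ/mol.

Mn⁴⁺: group 7, so d-count = 7 − 4 = 3.
Octahedral (high-spin): t₂g³ eg⁰, CFSE = 3(−0.4) + 0(+0.6) = -1.2Δo = -1.2 × 111 = -133 kJ/mol.
Tetrahedral: e² t₂¹, CFSE = 2(−0.6) + 1(+0.4) = -0.8Δₜ = -0.8 × (4/9) × 111 = -39 kJ/mol.
Subtracting, OSPE = -133 − (-39) = -94 kJ/mol.

-94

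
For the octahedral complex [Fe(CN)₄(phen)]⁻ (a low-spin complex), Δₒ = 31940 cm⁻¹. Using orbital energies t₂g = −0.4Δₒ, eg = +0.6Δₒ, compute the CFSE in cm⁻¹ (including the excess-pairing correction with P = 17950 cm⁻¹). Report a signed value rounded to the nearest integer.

Ligand charges: 4×(-1) from CN⁻ and 1×(+0) from phen sum to -4; with overall charge -1, Fe is +3.
Fe³⁺: group 8, so d-count = 8 − 3 = 5.
Electron filling gives t₂g⁵ eg⁰.
Orbital CFSE = 5(-0.4) + 0(0.6) = -2.0Δₒ = -2.0 × 31940 = -63880 cm⁻¹.
Pairing penalty: 2 pairs vs 0 in the high-spin reference → 2 extra × P = 35900 cm⁻¹.
Overall CFSE = -63880 + 35900 = -27980 cm⁻¹.

-27980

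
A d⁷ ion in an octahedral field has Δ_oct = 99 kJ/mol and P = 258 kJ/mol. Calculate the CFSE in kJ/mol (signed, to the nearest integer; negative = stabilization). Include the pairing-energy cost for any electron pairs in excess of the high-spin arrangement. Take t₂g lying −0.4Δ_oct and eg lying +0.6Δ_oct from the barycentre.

-79

With Δ_oct < P the complex is high-spin.
That gives t₂g⁵ eg².
Orbital CFSE = -0.8Δ_oct = -0.8 × 99 = -79 kJ/mol.
High-spin has no excess pairs, so no pairing correction applies.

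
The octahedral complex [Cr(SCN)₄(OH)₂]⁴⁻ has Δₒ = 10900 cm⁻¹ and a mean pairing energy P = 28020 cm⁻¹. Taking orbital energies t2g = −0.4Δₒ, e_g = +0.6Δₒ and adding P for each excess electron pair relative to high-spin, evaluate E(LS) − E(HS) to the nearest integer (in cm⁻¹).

Ligand charges: 4×(-1) from SCN⁻ and 2×(-1) from OH⁻ sum to -6; with overall charge -4, Cr is +2.
Cr is in group 6, so Cr²⁺ is d⁴ (6 − 2 = 4).
High-spin: t2g^3 e_g^1, CFSE = -0.6Δₒ = -6540 cm⁻¹.
Low-spin: t2g^4 e_g^0, orbital CFSE = -1.6Δₒ = -17440 cm⁻¹; plus 1 excess pair × P = +28020 cm⁻¹; total 10580 cm⁻¹.
Thus E(LS) − E(HS) = 17120 cm⁻¹.

17120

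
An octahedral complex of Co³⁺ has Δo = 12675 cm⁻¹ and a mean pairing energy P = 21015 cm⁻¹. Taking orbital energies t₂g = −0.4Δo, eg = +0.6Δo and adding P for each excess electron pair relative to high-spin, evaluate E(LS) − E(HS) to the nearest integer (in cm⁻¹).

16680

Co is in group 9, so Co³⁺ is d⁶ (9 − 3 = 6).
In the high-spin limit (t₂g⁴ eg²) the orbital term is -0.4Δo = -5070 cm⁻¹, with no excess pairing.
For low-spin the configuration is t₂g⁶ eg⁰: orbital energy -2.4 × 12675 = -30420 cm⁻¹, and 2 additional pairs relative to high-spin add 42030 cm⁻¹, giving 11610 cm⁻¹.
Thus E(LS) − E(HS) = 16680 cm⁻¹.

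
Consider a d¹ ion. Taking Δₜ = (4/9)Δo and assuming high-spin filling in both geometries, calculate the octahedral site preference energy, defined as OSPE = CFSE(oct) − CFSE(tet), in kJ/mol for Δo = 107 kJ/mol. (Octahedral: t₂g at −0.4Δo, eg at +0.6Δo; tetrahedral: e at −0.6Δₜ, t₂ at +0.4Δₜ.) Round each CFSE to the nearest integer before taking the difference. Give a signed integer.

-14

Octahedral high-spin t₂g¹ eg⁰: CFSE = -0.4 × 107 = -43 kJ/mol.
In a tetrahedral site the filling is e¹ t₂⁰: CFSE(tet) = -0.6Δₜ = -0.6 × (4/9)(107) = -29 kJ/mol.
OSPE = -43 − (-29) = -14 kJ/mol.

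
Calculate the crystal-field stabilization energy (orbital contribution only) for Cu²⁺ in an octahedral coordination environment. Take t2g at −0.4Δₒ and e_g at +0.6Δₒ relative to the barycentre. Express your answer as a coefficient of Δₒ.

-0.6 Δₒ

Cu is in group 11, so Cu²⁺ is d⁹ (11 − 2 = 9).
Configuration: t2g^6 e_g^3.
CFSE = 6(-0.4Δₒ) + 3(0.6Δₒ) = -2.4Δₒ + 1.8Δₒ = -0.6Δₒ.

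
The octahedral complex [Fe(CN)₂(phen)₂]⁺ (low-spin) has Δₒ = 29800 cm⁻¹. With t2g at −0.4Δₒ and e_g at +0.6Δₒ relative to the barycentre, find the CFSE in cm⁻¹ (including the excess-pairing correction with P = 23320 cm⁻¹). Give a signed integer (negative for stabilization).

Ligand charges: 2×(-1) from CN⁻ and 2×(+0) from phen sum to -2; with overall charge +1, Fe is +3.
Fe is in group 8, so Fe³⁺ is d⁵ (8 − 3 = 5).
Configuration: t2g^5 e_g^0.
CFSE(orbital) = 5×(-0.4Δₒ) + 0×(0.6Δₒ) = -2.0Δₒ; with Δₒ = 29800 cm⁻¹ that is -59600 cm⁻¹.
Relative to high-spin t2g^3 e_g^2 (0 paired), the low-spin configuration has 2 additional pairs, contributing +2 × 23320 = +46640 cm⁻¹.
Net CFSE = -59600 + 46640 = -12960 cm⁻¹.

-12960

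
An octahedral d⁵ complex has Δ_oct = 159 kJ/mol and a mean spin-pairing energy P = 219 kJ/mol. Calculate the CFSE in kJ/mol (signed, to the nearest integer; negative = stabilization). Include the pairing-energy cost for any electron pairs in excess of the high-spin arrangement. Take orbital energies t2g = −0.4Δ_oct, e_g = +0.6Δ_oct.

With Δ_oct < P the complex is high-spin.
Filling d⁵ accordingly: t2g^3 e_g^2.
Orbital CFSE = 0.0Δ_oct = 0.0 × 159 = 0 kJ/mol.
High-spin has no excess pairs, so no pairing correction applies.

0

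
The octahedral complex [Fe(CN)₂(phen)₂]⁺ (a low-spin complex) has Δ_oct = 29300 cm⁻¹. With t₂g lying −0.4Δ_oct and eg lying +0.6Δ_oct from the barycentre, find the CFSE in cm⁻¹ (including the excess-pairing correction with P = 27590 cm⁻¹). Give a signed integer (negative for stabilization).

-3420

Ligand charges: 2×(-1) from CN⁻ and 2×(+0) from phen sum to -2; with overall charge +1, Fe is +3.
Group 8 minus oxidation state +3 gives a d⁵ configuration for Fe³⁺.
Configuration: t₂g⁵ eg⁰.
Orbital CFSE = 5(-0.4) + 0(0.6) = -2.0Δ_oct = -2.0 × 29300 = -58600 cm⁻¹.
High-spin d⁵ would be t₂g³ eg² with 0 pairs; low-spin has 2, so 2 excess pairs cost +2P = +55180 cm⁻¹.
Overall CFSE = -58600 + 55180 = -3420 cm⁻¹.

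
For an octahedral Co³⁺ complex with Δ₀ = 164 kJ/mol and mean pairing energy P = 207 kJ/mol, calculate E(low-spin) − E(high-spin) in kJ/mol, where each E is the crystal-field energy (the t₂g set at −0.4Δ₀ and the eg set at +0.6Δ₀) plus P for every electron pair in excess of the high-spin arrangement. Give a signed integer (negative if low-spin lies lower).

Co³⁺: group 9, so d-count = 9 − 3 = 6.
In the high-spin limit (t₂g⁴ eg²) the orbital term is -0.4Δ₀ = -66 kJ/mol, with no excess pairing.
Low-spin t₂g⁶ eg⁰ gives -2.4Δ₀ = -394 kJ/mol, but forming 2 extra pairs costs 2P = 414 kJ/mol, so E(LS) = -394 + 414 = 20 kJ/mol.
E(LS) − E(HS) = 20 − (-66) = 86 kJ/mol.

86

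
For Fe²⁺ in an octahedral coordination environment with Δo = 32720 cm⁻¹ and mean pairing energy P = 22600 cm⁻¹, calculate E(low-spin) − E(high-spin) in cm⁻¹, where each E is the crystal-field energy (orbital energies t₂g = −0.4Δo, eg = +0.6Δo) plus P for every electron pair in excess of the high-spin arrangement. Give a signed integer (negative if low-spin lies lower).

-20240

Fe²⁺: group 8, so d-count = 8 − 2 = 6.
In the high-spin limit (t₂g⁴ eg²) the orbital term is -0.4Δo = -13088 cm⁻¹, with no excess pairing.
Low-spin t₂g⁶ eg⁰ gives -2.4Δo = -78528 cm⁻¹, but forming 2 extra pairs costs 2P = 45200 cm⁻¹, so E(LS) = -78528 + 45200 = -33328 cm⁻¹.
Thus E(LS) − E(HS) = -20240 cm⁻¹.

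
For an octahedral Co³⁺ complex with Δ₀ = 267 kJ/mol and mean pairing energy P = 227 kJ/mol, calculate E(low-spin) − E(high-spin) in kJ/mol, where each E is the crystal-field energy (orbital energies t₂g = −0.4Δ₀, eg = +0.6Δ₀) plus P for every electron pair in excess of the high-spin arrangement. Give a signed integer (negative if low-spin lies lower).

Co sits in group 9; removing 3 electrons leaves Co³⁺ with 9 − 3 = 6 d electrons.
High-spin: t₂g⁴ eg², CFSE = -0.4Δ₀ = -107 kJ/mol.
Low-spin: t₂g⁶ eg⁰, orbital CFSE = -2.4Δ₀ = -641 kJ/mol; plus 2 excess pairs × P = +454 kJ/mol; total -187 kJ/mol.
Thus E(LS) − E(HS) = -80 kJ/mol.

-80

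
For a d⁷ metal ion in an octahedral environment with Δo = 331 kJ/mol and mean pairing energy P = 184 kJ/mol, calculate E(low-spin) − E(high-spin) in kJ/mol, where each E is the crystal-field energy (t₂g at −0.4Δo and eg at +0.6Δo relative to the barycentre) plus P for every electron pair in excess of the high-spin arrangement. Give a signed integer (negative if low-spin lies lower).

-147

High-spin d⁷ fills as t₂g⁵ eg² with CFSE 5(−0.4) + 2(+0.6) = -0.8Δo = -265 kJ/mol.
For low-spin the configuration is t₂g⁶ eg¹: orbital energy -1.8 × 331 = -596 kJ/mol, and 1 additional pair relative to high-spin adds 184 kJ/mol, giving -412 kJ/mol.
The difference is -412 − (-265) = -147 kJ/mol, so low-spin lies lower.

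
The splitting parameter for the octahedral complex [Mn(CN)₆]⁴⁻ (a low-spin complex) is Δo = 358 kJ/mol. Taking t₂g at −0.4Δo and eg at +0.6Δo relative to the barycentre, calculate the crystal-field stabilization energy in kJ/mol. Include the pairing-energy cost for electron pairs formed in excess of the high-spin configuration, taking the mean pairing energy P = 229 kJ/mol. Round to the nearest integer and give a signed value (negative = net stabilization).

-258

Each CN⁻ contributes -1; 6 × (-1) = -6. With overall charge -4, Mn is in the +2 oxidation state.
Mn²⁺: group 7, so d-count = 7 − 2 = 5.
The d⁵ electrons fill as t₂g⁵ eg⁰.
The orbital stabilization is -2.0Δo = -2.0 × 358 = -716 kJ/mol.
Pairing penalty: 2 pairs vs 0 in the high-spin reference → 2 extra × P = 458 kJ/mol.
Overall CFSE = -716 + 458 = -258 kJ/mol.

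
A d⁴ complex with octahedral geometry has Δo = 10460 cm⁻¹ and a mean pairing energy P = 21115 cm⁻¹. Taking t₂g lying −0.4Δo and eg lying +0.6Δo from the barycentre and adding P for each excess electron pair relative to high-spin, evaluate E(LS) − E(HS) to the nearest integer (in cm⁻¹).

High-spin d⁴ fills as t₂g³ eg¹ with CFSE 3(−0.4) + 1(+0.6) = -0.6Δo = -6276 cm⁻¹.
For low-spin the configuration is t₂g⁴ eg⁰: orbital energy -1.6 × 10460 = -16736 cm⁻¹, and 1 additional pair relative to high-spin adds 21115 cm⁻¹, giving 4379 cm⁻¹.
Thus E(LS) − E(HS) = 10655 cm⁻¹.

10655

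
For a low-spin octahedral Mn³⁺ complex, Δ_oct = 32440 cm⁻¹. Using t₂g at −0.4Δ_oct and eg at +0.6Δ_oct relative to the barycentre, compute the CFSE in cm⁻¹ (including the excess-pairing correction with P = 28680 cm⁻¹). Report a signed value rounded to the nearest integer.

-23224

Group 7 minus oxidation state +3 gives a d⁴ configuration for Mn³⁺.
Configuration: t₂g⁴ eg⁰.
The orbital stabilization is -1.6Δ_oct = -1.6 × 32440 = -51904 cm⁻¹.
High-spin d⁴ would be t₂g³ eg¹ with 0 pairs; low-spin has 1, so 1 excess pair costs +1P = +28680 cm⁻¹.
Net CFSE = -51904 + 28680 = -23224 cm⁻¹.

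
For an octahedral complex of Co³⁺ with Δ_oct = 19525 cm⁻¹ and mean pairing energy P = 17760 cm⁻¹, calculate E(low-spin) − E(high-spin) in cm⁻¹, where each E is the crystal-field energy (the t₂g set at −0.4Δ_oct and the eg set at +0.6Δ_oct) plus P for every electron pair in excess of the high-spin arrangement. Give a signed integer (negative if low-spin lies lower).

Co³⁺: group 9, so d-count = 9 − 3 = 6.
In the high-spin limit (t₂g⁴ eg²) the orbital term is -0.4Δ_oct = -7810 cm⁻¹, with no excess pairing.
Low-spin t₂g⁶ eg⁰ gives -2.4Δ_oct = -46860 cm⁻¹, but forming 2 extra pairs costs 2P = 35520 cm⁻¹, so E(LS) = -46860 + 35520 = -11340 cm⁻¹.
E(LS) − E(HS) = -11340 − (-7810) = -3530 cm⁻¹.

-3530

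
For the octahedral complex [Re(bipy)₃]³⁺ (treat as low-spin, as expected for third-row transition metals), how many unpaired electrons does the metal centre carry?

2

bipy is neutral, so the +3 overall charge sits on Re: oxidation state +3.
Re³⁺: group 7, so d-count = 7 − 3 = 4.
Configuration: t₂g⁴ eg⁰, giving 2 unpaired electrons.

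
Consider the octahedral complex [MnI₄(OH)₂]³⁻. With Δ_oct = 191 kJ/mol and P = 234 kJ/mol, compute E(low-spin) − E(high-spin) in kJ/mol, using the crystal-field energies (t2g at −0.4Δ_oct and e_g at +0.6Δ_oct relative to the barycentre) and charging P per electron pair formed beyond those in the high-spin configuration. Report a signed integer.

Ligand charges: 4×(-1) from I⁻ and 2×(-1) from OH⁻ sum to -6; with overall charge -3, Mn is +3.
Group 7 minus oxidation state +3 gives a d⁴ configuration for Mn³⁺.
In the high-spin limit (t2g^3 e_g^1) the orbital term is -0.6Δ_oct = -115 kJ/mol, with no excess pairing.
For low-spin the configuration is t2g^4 e_g^0: orbital energy -1.6 × 191 = -306 kJ/mol, and 1 additional pair relative to high-spin adds 234 kJ/mol, giving -72 kJ/mol.
The difference is -72 − (-115) = 43 kJ/mol, so high-spin lies lower.

43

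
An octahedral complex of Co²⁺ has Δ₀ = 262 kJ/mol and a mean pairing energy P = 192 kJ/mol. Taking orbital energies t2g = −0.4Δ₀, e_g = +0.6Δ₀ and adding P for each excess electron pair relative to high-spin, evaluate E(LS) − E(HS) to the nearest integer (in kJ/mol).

-70

Co is in group 9, so Co²⁺ is d⁷ (9 − 2 = 7).
High-spin: t2g^5 e_g^2, CFSE = -0.8Δ₀ = -210 kJ/mol.
For low-spin the configuration is t2g^6 e_g^1: orbital energy -1.8 × 262 = -472 kJ/mol, and 1 additional pair relative to high-spin adds 192 kJ/mol, giving -280 kJ/mol.
The difference is -280 − (-210) = -70 kJ/mol, so low-spin lies lower.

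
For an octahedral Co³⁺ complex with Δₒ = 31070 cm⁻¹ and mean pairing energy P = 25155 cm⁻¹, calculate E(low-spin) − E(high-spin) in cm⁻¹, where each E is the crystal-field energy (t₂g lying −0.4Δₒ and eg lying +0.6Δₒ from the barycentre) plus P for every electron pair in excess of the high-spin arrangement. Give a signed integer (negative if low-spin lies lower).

-11830

Co is in group 9, so Co³⁺ is d⁶ (9 − 3 = 6).
High-spin d⁶ fills as t₂g⁴ eg² with CFSE 4(−0.4) + 2(+0.6) = -0.4Δₒ = -12428 cm⁻¹.
Low-spin: t₂g⁶ eg⁰, orbital CFSE = -2.4Δₒ = -74568 cm⁻¹; plus 2 excess pairs × P = +50310 cm⁻¹; total -24258 cm⁻¹.
The difference is -24258 − (-12428) = -11830 cm⁻¹, so low-spin lies lower.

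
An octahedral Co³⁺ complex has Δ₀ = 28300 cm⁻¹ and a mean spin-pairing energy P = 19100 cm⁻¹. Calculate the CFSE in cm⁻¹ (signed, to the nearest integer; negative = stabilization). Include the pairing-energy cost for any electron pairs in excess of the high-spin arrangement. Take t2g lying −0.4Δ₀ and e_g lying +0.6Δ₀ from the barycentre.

Co sits in group 9; removing 3 electrons leaves Co³⁺ with 9 − 3 = 6 d electrons.
Here Δ₀ > P (28300 > 19100), so the low-spin state is favoured.
Configuration: t2g^6 e_g^0.
Orbital CFSE = -2.4Δ₀ = -2.4 × 28300 = -67920 cm⁻¹.
Excess pairs vs high-spin: 3 − 1 = 2; pairing cost = +38200 cm⁻¹.
Net CFSE = -67920 + 38200 = -29720 cm⁻¹.

-29720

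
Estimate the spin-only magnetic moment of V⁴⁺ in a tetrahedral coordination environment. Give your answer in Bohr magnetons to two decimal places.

Group 5 minus oxidation state +4 gives a d¹ configuration for V⁴⁺.
Tetrahedral splitting is small, so the complex is high-spin.
Configuration: e¹ t₂⁰ → 1 unpaired electron.
μ(spin-only) = √[1(1+2)] = √3 ≈ 1.73 Bohr magnetons.

1.73 Bohr magnetons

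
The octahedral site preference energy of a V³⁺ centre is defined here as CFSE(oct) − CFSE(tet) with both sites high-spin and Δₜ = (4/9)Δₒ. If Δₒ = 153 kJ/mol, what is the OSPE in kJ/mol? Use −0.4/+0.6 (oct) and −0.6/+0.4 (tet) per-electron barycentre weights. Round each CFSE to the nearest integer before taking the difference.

-40

V³⁺: group 5, so d-count = 5 − 3 = 2.
Octahedral high-spin t2g^2 e_g^0: CFSE = -0.8 × 153 = -122 kJ/mol.
In a tetrahedral site the filling is e^2 t2^0: CFSE(tet) = -1.2Δₜ = -1.2 × (4/9)(153) = -82 kJ/mol.
OSPE = -122 − (-82) = -40 kJ/mol.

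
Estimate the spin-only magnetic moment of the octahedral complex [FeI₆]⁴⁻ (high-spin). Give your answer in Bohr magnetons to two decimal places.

Each I⁻ contributes -1; 6 × (-1) = -6. With overall charge -4, Fe is in the +2 oxidation state.
Group 8 minus oxidation state +2 gives a d⁶ configuration for Fe²⁺.
Configuration: t2g^4 e_g^2 → 4 unpaired electrons.
μ(spin-only) = √[4(4+2)] = √24 ≈ 4.90 Bohr magnetons.

4.90 Bohr magnetons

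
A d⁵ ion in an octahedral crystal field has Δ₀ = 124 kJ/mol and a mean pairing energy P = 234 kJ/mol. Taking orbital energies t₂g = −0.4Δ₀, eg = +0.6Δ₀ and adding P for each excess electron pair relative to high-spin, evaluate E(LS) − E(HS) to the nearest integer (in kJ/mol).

220

High-spin: t₂g³ eg², CFSE = 0.0Δ₀ = 0 kJ/mol.
Low-spin t₂g⁵ eg⁰ gives -2.0Δ₀ = -248 kJ/mol, but forming 2 extra pairs costs 2P = 468 kJ/mol, so E(LS) = -248 + 468 = 220 kJ/mol.
E(LS) − E(HS) = 220 − (0) = 220 kJ/mol.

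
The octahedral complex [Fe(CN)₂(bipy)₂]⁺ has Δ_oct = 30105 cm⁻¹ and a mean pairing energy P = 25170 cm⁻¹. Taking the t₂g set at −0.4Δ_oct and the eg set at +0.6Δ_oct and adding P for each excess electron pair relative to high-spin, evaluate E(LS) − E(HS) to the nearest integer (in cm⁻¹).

Ligand charges: 2×(-1) from CN⁻ and 2×(+0) from bipy sum to -2; with overall charge +1, Fe is +3.
Group 8 minus oxidation state +3 gives a d⁵ configuration for Fe³⁺.
High-spin d⁵ fills as t₂g³ eg² with CFSE 3(−0.4) + 2(+0.6) = 0.0Δ_oct = 0 cm⁻¹.
For low-spin the configuration is t₂g⁵ eg⁰: orbital energy -2.0 × 30105 = -60210 cm⁻¹, and 2 additional pairs relative to high-spin add 50340 cm⁻¹, giving -9870 cm⁻¹.
The difference is -9870 − (0) = -9870 cm⁻¹, so low-spin lies lower.

-9870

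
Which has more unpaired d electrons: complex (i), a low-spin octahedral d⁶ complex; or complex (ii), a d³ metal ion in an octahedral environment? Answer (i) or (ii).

(ii)

(i): t₂g⁶ eg⁰ → 0 unpaired.
(ii): For octahedral d³ the high- and low-spin configurations coincide; t₂g³ eg⁰ → 3 unpaired.
So (ii) has more unpaired electrons.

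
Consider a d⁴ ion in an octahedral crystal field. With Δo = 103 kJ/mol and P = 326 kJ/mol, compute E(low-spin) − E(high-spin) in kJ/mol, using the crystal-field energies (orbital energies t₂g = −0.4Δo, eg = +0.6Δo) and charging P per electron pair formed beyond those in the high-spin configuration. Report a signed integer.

In the high-spin limit (t₂g³ eg¹) the orbital term is -0.6Δo = -62 kJ/mol, with no excess pairing.
For low-spin the configuration is t₂g⁴ eg⁰: orbital energy -1.6 × 103 = -165 kJ/mol, and 1 additional pair relative to high-spin adds 326 kJ/mol, giving 161 kJ/mol.
The difference is 161 − (-62) = 223 kJ/mol, so high-spin lies lower.

223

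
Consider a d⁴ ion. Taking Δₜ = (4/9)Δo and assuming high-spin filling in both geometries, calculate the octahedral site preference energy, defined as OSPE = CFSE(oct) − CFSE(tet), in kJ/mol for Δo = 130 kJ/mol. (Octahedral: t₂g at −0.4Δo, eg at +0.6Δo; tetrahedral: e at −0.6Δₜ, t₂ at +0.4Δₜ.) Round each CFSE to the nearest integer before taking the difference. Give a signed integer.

In an octahedral site d⁴ (HS) is t2g^3 e_g^1, giving CFSE(oct) = -0.6Δo = -78 kJ/mol.
In a tetrahedral site the filling is e^2 t2^2: CFSE(tet) = -0.4Δₜ = -0.4 × (4/9)(130) = -23 kJ/mol.
Subtracting, OSPE = -78 − (-23) = -55 kJ/mol.

-55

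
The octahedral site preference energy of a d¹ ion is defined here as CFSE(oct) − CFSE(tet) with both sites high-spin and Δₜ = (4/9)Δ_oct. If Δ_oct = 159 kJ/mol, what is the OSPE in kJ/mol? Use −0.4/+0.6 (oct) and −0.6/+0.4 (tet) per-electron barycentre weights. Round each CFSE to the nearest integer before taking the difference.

-22

Octahedral (high-spin): t₂g¹ eg⁰, CFSE = 1(−0.4) + 0(+0.6) = -0.4Δ_oct = -0.4 × 159 = -64 kJ/mol.
Tetrahedral e¹ t₂⁰ gives -0.6Δₜ = -0.6 × (4/9) × 159 = -42 kJ/mol.
OSPE = -64 − (-42) = -22 kJ/mol.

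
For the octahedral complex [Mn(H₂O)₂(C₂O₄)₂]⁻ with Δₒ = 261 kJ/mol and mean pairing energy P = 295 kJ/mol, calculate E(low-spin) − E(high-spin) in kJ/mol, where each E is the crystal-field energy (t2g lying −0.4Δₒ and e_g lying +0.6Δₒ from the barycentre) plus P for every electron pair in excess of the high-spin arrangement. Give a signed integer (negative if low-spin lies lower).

34

Ligand charges: 2×(+0) from H₂O and 2×(-2) from C₂O₄²⁻ sum to -4; with overall charge -1, Mn is +3.
Mn³⁺: group 7, so d-count = 7 − 3 = 4.
High-spin d⁴ fills as t2g^3 e_g^1 with CFSE 3(−0.4) + 1(+0.6) = -0.6Δₒ = -157 kJ/mol.
Low-spin: t2g^4 e_g^0, orbital CFSE = -1.6Δₒ = -418 kJ/mol; plus 1 excess pair × P = +295 kJ/mol; total -123 kJ/mol.
Thus E(LS) − E(HS) = 34 kJ/mol.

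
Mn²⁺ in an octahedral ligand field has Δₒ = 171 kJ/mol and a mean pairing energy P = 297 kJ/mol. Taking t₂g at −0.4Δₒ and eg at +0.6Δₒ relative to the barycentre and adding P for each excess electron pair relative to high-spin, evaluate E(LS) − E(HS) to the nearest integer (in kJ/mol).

Group 7 minus oxidation state +2 gives a d⁵ configuration for Mn²⁺.
High-spin: t₂g³ eg², CFSE = 0.0Δₒ = 0 kJ/mol.
Low-spin: t₂g⁵ eg⁰, orbital CFSE = -2.0Δₒ = -342 kJ/mol; plus 2 excess pairs × P = +594 kJ/mol; total 252 kJ/mol.
Thus E(LS) − E(HS) = 252 kJ/mol.

252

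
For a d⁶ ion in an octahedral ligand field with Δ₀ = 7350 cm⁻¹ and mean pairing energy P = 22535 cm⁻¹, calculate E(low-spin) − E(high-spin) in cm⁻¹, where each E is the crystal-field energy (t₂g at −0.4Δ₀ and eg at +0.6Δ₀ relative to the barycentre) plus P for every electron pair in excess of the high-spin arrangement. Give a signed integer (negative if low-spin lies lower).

In the high-spin limit (t₂g⁴ eg²) the orbital term is -0.4Δ₀ = -2940 cm⁻¹, with no excess pairing.
Low-spin t₂g⁶ eg⁰ gives -2.4Δ₀ = -17640 cm⁻¹, but forming 2 extra pairs costs 2P = 45070 cm⁻¹, so E(LS) = -17640 + 45070 = 27430 cm⁻¹.
Thus E(LS) − E(HS) = 30370 cm⁻¹.

30370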